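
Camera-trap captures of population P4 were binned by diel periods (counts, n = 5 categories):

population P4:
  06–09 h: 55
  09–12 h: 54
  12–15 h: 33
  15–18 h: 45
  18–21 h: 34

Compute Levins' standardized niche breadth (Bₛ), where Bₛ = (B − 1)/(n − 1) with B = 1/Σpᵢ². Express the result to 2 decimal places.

Proportions for population P4 (n=221): 55/221=0.2489, 54/221=0.2443, 33/221=0.1493, 45/221=0.2036, 34/221=0.1538
Σpᵢ² = 0.2489² + 0.2443² + 0.1493² + 0.2036² + 0.1538² = 0.061951 + 0.059682 + 0.022290 + 0.041453 + 0.023654 = 0.209030
B = 1 / 0.209030 = 4.7840
Bₛ = (B − 1)/(n − 1) = (4.7840 − 1)/(5 − 1) = 3.7840/4 = 0.9460

0.95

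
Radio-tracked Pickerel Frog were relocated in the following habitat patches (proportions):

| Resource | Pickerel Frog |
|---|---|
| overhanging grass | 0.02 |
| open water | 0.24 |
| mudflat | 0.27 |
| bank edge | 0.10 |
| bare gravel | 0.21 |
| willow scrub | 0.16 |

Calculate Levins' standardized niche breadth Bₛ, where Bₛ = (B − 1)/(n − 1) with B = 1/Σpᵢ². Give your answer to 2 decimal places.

0.75

Σpᵢ² = 0.02² + 0.24² + 0.27² + 0.10² + 0.21² + 0.16² = 0.0004 + 0.0576 + 0.0729 + 0.0100 + 0.0441 + 0.0256 = 0.2106
B = 1 / 0.2106 = 4.7483
Bₛ = (B − 1)/(n − 1) = (4.7483 − 1)/(6 − 1) = 3.7483/5 = 0.7497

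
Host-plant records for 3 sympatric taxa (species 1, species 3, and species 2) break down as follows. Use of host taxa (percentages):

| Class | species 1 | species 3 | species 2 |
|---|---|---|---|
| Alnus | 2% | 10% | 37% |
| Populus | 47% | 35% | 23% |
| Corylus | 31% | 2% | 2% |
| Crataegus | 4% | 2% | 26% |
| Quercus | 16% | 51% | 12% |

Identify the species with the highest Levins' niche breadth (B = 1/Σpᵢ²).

Convert percentages to proportions (divide by 100).
Σp_1ᵢ² = 0.02² + 0.47² + 0.31² + 0.04² + 0.16² = 0.0004 + 0.2209 + 0.0961 + 0.0016 + 0.0256 = 0.3446
B_1 = 1 / 0.3446 = 2.9019
Σp_3ᵢ² = 0.10² + 0.35² + 0.02² + 0.02² + 0.51² = 0.0100 + 0.1225 + 0.0004 + 0.0004 + 0.2601 = 0.3934
B_3 = 1 / 0.3934 = 2.5419
Σp_2ᵢ² = 0.37² + 0.23² + 0.02² + 0.26² + 0.12² = 0.1369 + 0.0529 + 0.0004 + 0.0676 + 0.0144 = 0.2722
B_2 = 1 / 0.2722 = 3.6738
Highest B → broadest niche (most generalist): species 2 (B = 3.67).

species 2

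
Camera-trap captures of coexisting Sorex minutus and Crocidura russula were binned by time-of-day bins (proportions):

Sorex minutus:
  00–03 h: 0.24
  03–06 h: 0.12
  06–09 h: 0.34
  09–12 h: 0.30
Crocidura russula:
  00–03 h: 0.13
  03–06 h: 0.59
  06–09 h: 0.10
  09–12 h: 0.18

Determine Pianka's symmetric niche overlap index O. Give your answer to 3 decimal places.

Σ p₁ᵢp₂ᵢ = 0.0312 + 0.0708 + 0.0340 + 0.0540 = 0.1900
Σp_1ᵢ² = 0.24² + 0.12² + 0.34² + 0.30² = 0.0576 + 0.0144 + 0.1156 + 0.0900 = 0.2776
Σp_2ᵢ² = 0.13² + 0.59² + 0.10² + 0.18² = 0.0169 + 0.3481 + 0.0100 + 0.0324 = 0.4074
O = 0.1900 / √(0.2776 × 0.4074) = 0.1900 / 0.336295 = 0.56498

0.565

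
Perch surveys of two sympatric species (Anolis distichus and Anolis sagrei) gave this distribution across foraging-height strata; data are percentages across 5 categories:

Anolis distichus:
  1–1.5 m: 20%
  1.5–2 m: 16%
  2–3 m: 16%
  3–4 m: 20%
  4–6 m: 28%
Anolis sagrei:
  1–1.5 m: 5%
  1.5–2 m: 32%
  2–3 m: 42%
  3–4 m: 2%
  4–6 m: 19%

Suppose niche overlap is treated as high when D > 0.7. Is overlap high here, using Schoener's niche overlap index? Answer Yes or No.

Convert percentages to proportions (divide by 100).
Σ|p₁ᵢ − p₂ᵢ| = 0.15 + 0.16 + 0.26 + 0.18 + 0.09 = 0.84
D = 1 − ½ × 0.84 = 1 − 0.420 = 0.5800
D = 0.5800 < 0.7 → No.

No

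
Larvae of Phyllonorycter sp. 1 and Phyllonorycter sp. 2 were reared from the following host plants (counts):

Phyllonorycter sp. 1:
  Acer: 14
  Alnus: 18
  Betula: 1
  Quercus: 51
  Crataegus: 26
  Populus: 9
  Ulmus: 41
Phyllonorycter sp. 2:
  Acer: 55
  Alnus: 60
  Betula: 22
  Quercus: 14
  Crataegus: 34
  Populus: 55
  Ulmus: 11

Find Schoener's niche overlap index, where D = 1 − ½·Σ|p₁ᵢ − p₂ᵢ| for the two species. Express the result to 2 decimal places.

Proportions for Phyllonorycter sp. 1 (n=160): 14/160=0.0875, 18/160=0.1125, 1/160=0.0063, 51/160=0.3188, 26/160=0.1625, 9/160=0.0563, 41/160=0.2563
Proportions for Phyllonorycter sp. 2 (n=251): 55/251=0.2191, 60/251=0.2390, 22/251=0.0876, 14/251=0.0558, 34/251=0.1355, 55/251=0.2191, 11/251=0.0438
Σ|p₁ᵢ − p₂ᵢ| = 0.1316 + 0.1265 + 0.0813 + 0.2630 + 0.0270 + 0.1628 + 0.2125 = 1.0047
D = 1 − ½ × 1.0047 = 1 − 0.50235 = 0.49765

0.50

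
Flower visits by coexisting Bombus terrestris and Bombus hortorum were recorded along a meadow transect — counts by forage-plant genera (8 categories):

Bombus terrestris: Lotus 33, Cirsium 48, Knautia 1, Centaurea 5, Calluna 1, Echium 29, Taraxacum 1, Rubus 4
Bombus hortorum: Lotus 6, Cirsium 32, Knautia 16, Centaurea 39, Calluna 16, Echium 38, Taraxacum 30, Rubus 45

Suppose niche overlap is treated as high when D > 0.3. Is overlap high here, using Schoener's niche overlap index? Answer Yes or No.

Yes

Proportions for Bombus terrestris (n=122): 33/122=0.2705, 48/122=0.3934, 1/122=0.0082, 5/122=0.0410, 1/122=0.0082, 29/122=0.2377, 1/122=0.0082, 4/122=0.0328
Proportions for Bombus hortorum (n=222): 6/222=0.0270, 32/222=0.1441, 16/222=0.0721, 39/222=0.1757, 16/222=0.0721, 38/222=0.1712, 30/222=0.1351, 45/222=0.2027
Σ|p₁ᵢ − p₂ᵢ| = 0.2435 + 0.2493 + 0.0639 + 0.1347 + 0.0639 + 0.0665 + 0.1269 + 0.1699 = 1.1186
D = 1 − ½ × 1.1186 = 1 − 0.55930 = 0.44070
D = 0.44070 > 0.3 → Yes.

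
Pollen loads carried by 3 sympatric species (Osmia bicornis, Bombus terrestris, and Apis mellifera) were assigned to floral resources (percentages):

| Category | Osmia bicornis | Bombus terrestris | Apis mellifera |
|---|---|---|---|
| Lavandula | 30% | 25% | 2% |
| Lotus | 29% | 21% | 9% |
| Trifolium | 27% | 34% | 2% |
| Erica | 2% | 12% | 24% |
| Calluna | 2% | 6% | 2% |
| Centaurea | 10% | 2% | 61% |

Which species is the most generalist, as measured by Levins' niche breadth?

Bombus terrestris

Convert percentages to proportions (divide by 100).
Σp_bicoᵢ² = 0.30² + 0.29² + 0.27² + 0.02² + 0.02² + 0.10² = 0.0900 + 0.0841 + 0.0729 + 0.0004 + 0.0004 + 0.0100 = 0.2578
B_bico = 1 / 0.2578 = 3.8790
Σp_terrᵢ² = 0.25² + 0.21² + 0.34² + 0.12² + 0.06² + 0.02² = 0.0625 + 0.0441 + 0.1156 + 0.0144 + 0.0036 + 0.0004 = 0.2406
B_terr = 1 / 0.2406 = 4.1563
Σp_mellᵢ² = 0.02² + 0.09² + 0.02² + 0.24² + 0.02² + 0.61² = 0.0004 + 0.0081 + 0.0004 + 0.0576 + 0.0004 + 0.3721 = 0.4390
B_mell = 1 / 0.4390 = 2.2779
Highest B → broadest niche (most generalist): Bombus terrestris (B = 4.16).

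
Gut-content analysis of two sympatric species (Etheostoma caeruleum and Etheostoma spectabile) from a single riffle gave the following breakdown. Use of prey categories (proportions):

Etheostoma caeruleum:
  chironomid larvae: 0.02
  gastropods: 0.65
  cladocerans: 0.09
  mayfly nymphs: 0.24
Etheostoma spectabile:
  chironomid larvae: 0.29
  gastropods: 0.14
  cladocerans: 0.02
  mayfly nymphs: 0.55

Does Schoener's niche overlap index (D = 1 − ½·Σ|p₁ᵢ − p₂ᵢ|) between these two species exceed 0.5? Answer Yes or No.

No

Σ|p₁ᵢ − p₂ᵢ| = 0.27 + 0.51 + 0.07 + 0.31 = 1.16
D = 1 − ½ × 1.16 = 1 − 0.580 = 0.4200
D = 0.4200 < 0.5 → No.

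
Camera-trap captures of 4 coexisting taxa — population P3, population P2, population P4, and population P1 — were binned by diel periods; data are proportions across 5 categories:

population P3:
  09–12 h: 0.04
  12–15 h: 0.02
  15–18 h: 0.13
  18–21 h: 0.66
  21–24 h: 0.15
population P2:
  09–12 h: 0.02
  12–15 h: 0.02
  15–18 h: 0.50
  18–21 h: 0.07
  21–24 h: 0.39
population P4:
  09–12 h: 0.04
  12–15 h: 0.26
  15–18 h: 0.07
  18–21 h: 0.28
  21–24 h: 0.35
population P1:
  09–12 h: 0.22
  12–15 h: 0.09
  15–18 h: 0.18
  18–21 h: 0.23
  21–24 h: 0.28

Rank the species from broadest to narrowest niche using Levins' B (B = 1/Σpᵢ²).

population P1 > population P4 > population P2 > population P3

Σp_P3ᵢ² = 0.04² + 0.02² + 0.13² + 0.66² + 0.15² = 0.0016 + 0.0004 + 0.0169 + 0.4356 + 0.0225 = 0.4770
B_P3 = 1 / 0.4770 = 2.0964
Σp_P2ᵢ² = 0.02² + 0.02² + 0.50² + 0.07² + 0.39² = 0.0004 + 0.0004 + 0.2500 + 0.0049 + 0.1521 = 0.4078
B_P2 = 1 / 0.4078 = 2.4522
Σp_P4ᵢ² = 0.04² + 0.26² + 0.07² + 0.28² + 0.35² = 0.0016 + 0.0676 + 0.0049 + 0.0784 + 0.1225 = 0.2750
B_P4 = 1 / 0.2750 = 3.6364
Σp_P1ᵢ² = 0.22² + 0.09² + 0.18² + 0.23² + 0.28² = 0.0484 + 0.0081 + 0.0324 + 0.0529 + 0.0784 = 0.2202
B_P1 = 1 / 0.2202 = 4.5413
Ranking by B (broadest → narrowest): population P1 (4.54) > population P4 (3.64) > population P2 (2.45) > population P3 (2.10)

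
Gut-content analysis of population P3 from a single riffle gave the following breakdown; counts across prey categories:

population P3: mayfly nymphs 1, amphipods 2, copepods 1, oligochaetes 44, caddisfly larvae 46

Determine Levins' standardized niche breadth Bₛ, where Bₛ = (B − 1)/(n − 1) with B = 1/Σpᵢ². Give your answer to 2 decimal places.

0.29

Proportions for population P3 (n=94): 1/94=0.0106, 2/94=0.0213, 1/94=0.0106, 44/94=0.4681, 46/94=0.4894
Σpᵢ² = 0.0106² + 0.0213² + 0.0106² + 0.4681² + 0.4894² = 0.000112 + 0.000454 + 0.000112 + 0.219118 + 0.239512 = 0.459308
B = 1 / 0.459308 = 2.1772
Bₛ = (B − 1)/(n − 1) = (2.1772 − 1)/(5 − 1) = 1.1772/4 = 0.2943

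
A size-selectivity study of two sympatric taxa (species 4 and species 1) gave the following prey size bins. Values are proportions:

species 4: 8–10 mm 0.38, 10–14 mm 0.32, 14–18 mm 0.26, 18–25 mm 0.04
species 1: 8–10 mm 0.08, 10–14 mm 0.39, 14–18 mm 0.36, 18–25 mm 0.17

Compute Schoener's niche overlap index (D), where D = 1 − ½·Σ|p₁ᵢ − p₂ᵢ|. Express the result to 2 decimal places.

0.70

Σ|p₁ᵢ − p₂ᵢ| = 0.30 + 0.07 + 0.10 + 0.13 = 0.60
D = 1 − ½ × 0.60 = 1 − 0.300 = 0.7000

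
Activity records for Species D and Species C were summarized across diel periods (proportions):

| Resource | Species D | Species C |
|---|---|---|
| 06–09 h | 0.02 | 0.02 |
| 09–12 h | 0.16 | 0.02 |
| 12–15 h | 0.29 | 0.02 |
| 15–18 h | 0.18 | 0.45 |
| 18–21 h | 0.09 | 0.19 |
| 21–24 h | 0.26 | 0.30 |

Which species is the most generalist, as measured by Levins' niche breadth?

Σp_Dᵢ² = 0.02² + 0.16² + 0.29² + 0.18² + 0.09² + 0.26² = 0.0004 + 0.0256 + 0.0841 + 0.0324 + 0.0081 + 0.0676 = 0.2182
B_D = 1 / 0.2182 = 4.5830
Σp_Cᵢ² = 0.02² + 0.02² + 0.02² + 0.45² + 0.19² + 0.30² = 0.0004 + 0.0004 + 0.0004 + 0.2025 + 0.0361 + 0.0900 = 0.3298
B_C = 1 / 0.3298 = 3.0321
Highest B → broadest niche (most generalist): Species D (B = 4.58).

Species D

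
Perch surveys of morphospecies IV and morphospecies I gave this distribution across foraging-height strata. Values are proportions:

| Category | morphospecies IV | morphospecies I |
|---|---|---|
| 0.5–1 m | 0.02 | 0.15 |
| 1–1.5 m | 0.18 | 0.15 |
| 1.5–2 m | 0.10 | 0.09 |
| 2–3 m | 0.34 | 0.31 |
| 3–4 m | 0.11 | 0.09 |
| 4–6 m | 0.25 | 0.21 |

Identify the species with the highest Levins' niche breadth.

morphospecies I

Σp_IVᵢ² = 0.02² + 0.18² + 0.10² + 0.34² + 0.11² + 0.25² = 0.0004 + 0.0324 + 0.0100 + 0.1156 + 0.0121 + 0.0625 = 0.2330
B_IV = 1 / 0.2330 = 4.2918
Σp_Iᵢ² = 0.15² + 0.15² + 0.09² + 0.31² + 0.09² + 0.21² = 0.0225 + 0.0225 + 0.0081 + 0.0961 + 0.0081 + 0.0441 = 0.2014
B_I = 1 / 0.2014 = 4.9652
Highest B → broadest niche (most generalist): morphospecies I (B = 4.97).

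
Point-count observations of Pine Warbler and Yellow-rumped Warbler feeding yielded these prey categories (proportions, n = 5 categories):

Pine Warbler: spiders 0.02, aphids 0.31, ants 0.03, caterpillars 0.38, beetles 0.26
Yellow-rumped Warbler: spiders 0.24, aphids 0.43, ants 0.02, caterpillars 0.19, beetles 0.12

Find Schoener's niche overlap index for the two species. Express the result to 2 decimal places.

Σ|p₁ᵢ − p₂ᵢ| = 0.22 + 0.12 + 0.01 + 0.19 + 0.14 = 0.68
D = 1 − ½ × 0.68 = 1 − 0.340 = 0.6600

0.66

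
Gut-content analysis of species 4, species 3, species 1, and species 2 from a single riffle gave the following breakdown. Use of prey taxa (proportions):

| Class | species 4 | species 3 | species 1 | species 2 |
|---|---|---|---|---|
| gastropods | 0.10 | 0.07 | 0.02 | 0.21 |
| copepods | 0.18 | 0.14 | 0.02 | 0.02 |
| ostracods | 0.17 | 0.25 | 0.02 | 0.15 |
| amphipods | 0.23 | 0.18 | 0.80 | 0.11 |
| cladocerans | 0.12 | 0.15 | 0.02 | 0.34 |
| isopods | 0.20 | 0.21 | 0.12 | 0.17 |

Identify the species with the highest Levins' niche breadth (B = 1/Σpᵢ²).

Σp_4ᵢ² = 0.10² + 0.18² + 0.17² + 0.23² + 0.12² + 0.20² = 0.0100 + 0.0324 + 0.0289 + 0.0529 + 0.0144 + 0.0400 = 0.1786
B_4 = 1 / 0.1786 = 5.5991
Σp_3ᵢ² = 0.07² + 0.14² + 0.25² + 0.18² + 0.15² + 0.21² = 0.0049 + 0.0196 + 0.0625 + 0.0324 + 0.0225 + 0.0441 = 0.1860
B_3 = 1 / 0.1860 = 5.3763
Σp_1ᵢ² = 0.02² + 0.02² + 0.02² + 0.80² + 0.02² + 0.12² = 0.0004 + 0.0004 + 0.0004 + 0.6400 + 0.0004 + 0.0144 = 0.6560
B_1 = 1 / 0.6560 = 1.5244
Σp_2ᵢ² = 0.21² + 0.02² + 0.15² + 0.11² + 0.34² + 0.17² = 0.0441 + 0.0004 + 0.0225 + 0.0121 + 0.1156 + 0.0289 = 0.2236
B_2 = 1 / 0.2236 = 4.4723
Highest B → broadest niche (most generalist): species 4 (B = 5.60).

species 4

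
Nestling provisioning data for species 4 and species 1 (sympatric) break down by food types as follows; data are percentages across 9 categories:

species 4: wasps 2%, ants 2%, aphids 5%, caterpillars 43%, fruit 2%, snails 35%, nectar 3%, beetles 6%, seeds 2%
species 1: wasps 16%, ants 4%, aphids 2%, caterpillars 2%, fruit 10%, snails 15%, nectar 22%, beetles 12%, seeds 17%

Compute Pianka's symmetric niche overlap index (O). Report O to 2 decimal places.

0.39

Convert percentages to proportions (divide by 100).
Σ p₁ᵢp₂ᵢ = 0.0032 + 0.0008 + 0.0010 + 0.0086 + 0.0020 + 0.0525 + 0.0066 + 0.0072 + 0.0034 = 0.0853
Σp_1ᵢ² = 0.02² + 0.02² + 0.05² + 0.43² + 0.02² + 0.35² + 0.03² + 0.06² + 0.02² = 0.0004 + 0.0004 + 0.0025 + 0.1849 + 0.0004 + 0.1225 + 0.0009 + 0.0036 + 0.0004 = 0.3160
Σp_2ᵢ² = 0.16² + 0.04² + 0.02² + 0.02² + 0.10² + 0.15² + 0.22² + 0.12² + 0.17² = 0.0256 + 0.0016 + 0.0004 + 0.0004 + 0.0100 + 0.0225 + 0.0484 + 0.0144 + 0.0289 = 0.1522
O = 0.0853 / √(0.3160 × 0.1522) = 0.0853 / 0.21931 = 0.3889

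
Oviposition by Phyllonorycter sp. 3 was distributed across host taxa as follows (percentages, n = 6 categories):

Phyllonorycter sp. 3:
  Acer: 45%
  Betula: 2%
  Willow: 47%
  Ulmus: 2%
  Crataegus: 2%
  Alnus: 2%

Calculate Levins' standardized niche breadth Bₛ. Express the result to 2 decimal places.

Convert percentages to proportions (divide by 100).
Σpᵢ² = 0.45² + 0.02² + 0.47² + 0.02² + 0.02² + 0.02² = 0.2025 + 0.0004 + 0.2209 + 0.0004 + 0.0004 + 0.0004 = 0.4250
B = 1 / 0.4250 = 2.3529
Bₛ = (B − 1)/(n − 1) = (2.3529 − 1)/(6 − 1) = 1.3529/5 = 0.2706

0.27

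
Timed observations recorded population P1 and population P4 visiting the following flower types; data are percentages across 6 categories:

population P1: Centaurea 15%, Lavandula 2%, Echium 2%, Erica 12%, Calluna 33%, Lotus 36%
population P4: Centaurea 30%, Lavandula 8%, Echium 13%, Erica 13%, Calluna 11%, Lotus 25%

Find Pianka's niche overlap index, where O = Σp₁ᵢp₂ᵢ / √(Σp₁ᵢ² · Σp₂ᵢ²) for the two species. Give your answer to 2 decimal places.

Convert percentages to proportions (divide by 100).
Σ p₁ᵢp₂ᵢ = 0.0450 + 0.0016 + 0.0026 + 0.0156 + 0.0363 + 0.0900 = 0.1911
Σp_1ᵢ² = 0.15² + 0.02² + 0.02² + 0.12² + 0.33² + 0.36² = 0.0225 + 0.0004 + 0.0004 + 0.0144 + 0.1089 + 0.1296 = 0.2762
Σp_2ᵢ² = 0.30² + 0.08² + 0.13² + 0.13² + 0.11² + 0.25² = 0.0900 + 0.0064 + 0.0169 + 0.0169 + 0.0121 + 0.0625 = 0.2048
O = 0.1911 / √(0.2762 × 0.2048) = 0.1911 / 0.23784 = 0.8035

0.80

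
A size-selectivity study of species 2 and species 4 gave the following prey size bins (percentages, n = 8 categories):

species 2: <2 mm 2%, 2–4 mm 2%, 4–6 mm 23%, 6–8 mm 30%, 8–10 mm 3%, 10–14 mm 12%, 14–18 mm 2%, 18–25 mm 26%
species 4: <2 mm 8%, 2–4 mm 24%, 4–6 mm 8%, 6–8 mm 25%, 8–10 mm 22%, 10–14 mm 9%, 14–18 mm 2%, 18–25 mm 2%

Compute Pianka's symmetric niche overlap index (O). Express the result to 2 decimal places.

Convert percentages to proportions (divide by 100).
Σ p₁ᵢp₂ᵢ = 0.0016 + 0.0048 + 0.0184 + 0.0750 + 0.0066 + 0.0108 + 0.0004 + 0.0052 = 0.1228
Σp_1ᵢ² = 0.02² + 0.02² + 0.23² + 0.30² + 0.03² + 0.12² + 0.02² + 0.26² = 0.0004 + 0.0004 + 0.0529 + 0.0900 + 0.0009 + 0.0144 + 0.0004 + 0.0676 = 0.2270
Σp_2ᵢ² = 0.08² + 0.24² + 0.08² + 0.25² + 0.22² + 0.09² + 0.02² + 0.02² = 0.0064 + 0.0576 + 0.0064 + 0.0625 + 0.0484 + 0.0081 + 0.0004 + 0.0004 = 0.1902
O = 0.1228 / √(0.2270 × 0.1902) = 0.1228 / 0.20779 = 0.5910

0.59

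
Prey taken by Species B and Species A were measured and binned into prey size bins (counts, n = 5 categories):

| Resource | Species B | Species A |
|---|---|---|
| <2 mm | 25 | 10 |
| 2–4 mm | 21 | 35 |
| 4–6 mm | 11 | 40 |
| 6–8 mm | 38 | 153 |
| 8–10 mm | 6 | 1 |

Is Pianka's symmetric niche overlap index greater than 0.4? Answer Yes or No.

Yes

Proportions for Species B (n=101): 25/101=0.2475, 21/101=0.2079, 11/101=0.1089, 38/101=0.3762, 6/101=0.0594
Proportions for Species A (n=239): 10/239=0.0418, 35/239=0.1464, 40/239=0.1674, 153/239=0.6402, 1/239=0.0042
Σ p₁ᵢp₂ᵢ = 0.010346 + 0.030437 + 0.018230 + 0.240843 + 0.000249 = 0.300105
Σp_1ᵢ² = 0.2475² + 0.2079² + 0.1089² + 0.3762² + 0.0594² = 0.061256 + 0.043222 + 0.011859 + 0.141526 + 0.003528 = 0.261391
Σp_2ᵢ² = 0.0418² + 0.1464² + 0.1674² + 0.6402² + 0.0042² = 0.001747 + 0.021433 + 0.028023 + 0.409856 + 0.000018 = 0.461077
O = 0.300105 / √(0.261391 × 0.461077) = 0.300105 / 0.3471619 = 0.8645
O = 0.8645 > 0.4 → Yes.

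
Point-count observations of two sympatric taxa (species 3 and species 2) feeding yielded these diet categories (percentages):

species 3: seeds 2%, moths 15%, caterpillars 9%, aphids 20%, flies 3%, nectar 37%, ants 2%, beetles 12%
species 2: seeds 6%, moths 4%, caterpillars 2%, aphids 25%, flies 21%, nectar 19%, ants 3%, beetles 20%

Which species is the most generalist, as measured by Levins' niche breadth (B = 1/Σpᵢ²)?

Convert percentages to proportions (divide by 100).
Σp_3ᵢ² = 0.02² + 0.15² + 0.09² + 0.20² + 0.03² + 0.37² + 0.02² + 0.12² = 0.0004 + 0.0225 + 0.0081 + 0.0400 + 0.0009 + 0.1369 + 0.0004 + 0.0144 = 0.2236
B_3 = 1 / 0.2236 = 4.4723
Σp_2ᵢ² = 0.06² + 0.04² + 0.02² + 0.25² + 0.21² + 0.19² + 0.03² + 0.20² = 0.0036 + 0.0016 + 0.0004 + 0.0625 + 0.0441 + 0.0361 + 0.0009 + 0.0400 = 0.1892
B_2 = 1 / 0.1892 = 5.2854
Highest B → broadest niche (most generalist): species 2 (B = 5.29).

species 2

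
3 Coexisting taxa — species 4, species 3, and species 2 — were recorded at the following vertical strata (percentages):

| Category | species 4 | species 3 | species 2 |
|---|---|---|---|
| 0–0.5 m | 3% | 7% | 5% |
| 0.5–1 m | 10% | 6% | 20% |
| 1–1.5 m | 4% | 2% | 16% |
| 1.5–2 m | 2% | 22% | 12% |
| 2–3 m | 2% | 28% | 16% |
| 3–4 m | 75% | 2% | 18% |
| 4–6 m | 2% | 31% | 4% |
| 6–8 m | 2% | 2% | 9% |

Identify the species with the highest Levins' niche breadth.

Convert percentages to proportions (divide by 100).
Σp_4ᵢ² = 0.03² + 0.10² + 0.04² + 0.02² + 0.02² + 0.75² + 0.02² + 0.02² = 0.0009 + 0.0100 + 0.0016 + 0.0004 + 0.0004 + 0.5625 + 0.0004 + 0.0004 = 0.5766
B_4 = 1 / 0.5766 = 1.7343
Σp_3ᵢ² = 0.07² + 0.06² + 0.02² + 0.22² + 0.28² + 0.02² + 0.31² + 0.02² = 0.0049 + 0.0036 + 0.0004 + 0.0484 + 0.0784 + 0.0004 + 0.0961 + 0.0004 = 0.2326
B_3 = 1 / 0.2326 = 4.2992
Σp_2ᵢ² = 0.05² + 0.20² + 0.16² + 0.12² + 0.16² + 0.18² + 0.04² + 0.09² = 0.0025 + 0.0400 + 0.0256 + 0.0144 + 0.0256 + 0.0324 + 0.0016 + 0.0081 = 0.1502
B_2 = 1 / 0.1502 = 6.6578
Highest B → broadest niche (most generalist): species 2 (B = 6.66).

species 2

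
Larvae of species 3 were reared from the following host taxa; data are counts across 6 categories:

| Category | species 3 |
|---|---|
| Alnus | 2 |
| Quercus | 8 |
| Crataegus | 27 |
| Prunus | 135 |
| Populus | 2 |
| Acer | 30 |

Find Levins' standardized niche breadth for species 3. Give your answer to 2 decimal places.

0.22

Proportions for species 3 (n=204): 2/204=0.0098, 8/204=0.0392, 27/204=0.1324, 135/204=0.6618, 2/204=0.0098, 30/204=0.1471
Σpᵢ² = 0.0098² + 0.0392² + 0.1324² + 0.6618² + 0.0098² + 0.1471² = 0.000096 + 0.001537 + 0.017530 + 0.437979 + 0.000096 + 0.021638 = 0.478876
B = 1 / 0.478876 = 2.0882
Bₛ = (B − 1)/(n − 1) = (2.0882 − 1)/(6 − 1) = 1.0882/5 = 0.2176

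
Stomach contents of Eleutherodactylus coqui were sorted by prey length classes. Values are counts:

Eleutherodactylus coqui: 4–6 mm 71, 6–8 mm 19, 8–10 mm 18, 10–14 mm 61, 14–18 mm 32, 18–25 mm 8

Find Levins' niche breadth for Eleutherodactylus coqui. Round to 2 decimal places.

4.15

Proportions for Eleutherodactylus coqui (n=209): 71/209=0.3397, 19/209=0.0909, 18/209=0.0861, 61/209=0.2919, 32/209=0.1531, 8/209=0.0383
Σpᵢ² = 0.3397² + 0.0909² + 0.0861² + 0.2919² + 0.1531² + 0.0383² = 0.115396 + 0.008263 + 0.007413 + 0.085206 + 0.023440 + 0.001467 = 0.241185
B = 1 / 0.241185 = 4.1462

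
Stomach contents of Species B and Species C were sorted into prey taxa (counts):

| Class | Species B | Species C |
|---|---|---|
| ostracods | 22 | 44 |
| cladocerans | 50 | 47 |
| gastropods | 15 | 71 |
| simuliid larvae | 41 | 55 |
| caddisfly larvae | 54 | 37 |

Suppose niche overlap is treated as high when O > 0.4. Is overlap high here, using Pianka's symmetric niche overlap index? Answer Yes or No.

Proportions for Species B (n=182): 22/182=0.1209, 50/182=0.2747, 15/182=0.0824, 41/182=0.2253, 54/182=0.2967
Proportions for Species C (n=254): 44/254=0.1732, 47/254=0.1850, 71/254=0.2795, 55/254=0.2165, 37/254=0.1457
Σ p₁ᵢp₂ᵢ = 0.020940 + 0.050820 + 0.023031 + 0.048777 + 0.043229 = 0.186797
Σp_1ᵢ² = 0.1209² + 0.2747² + 0.0824² + 0.2253² + 0.2967² = 0.014617 + 0.075460 + 0.006790 + 0.050760 + 0.088031 = 0.235658
Σp_2ᵢ² = 0.1732² + 0.1850² + 0.2795² + 0.2165² + 0.1457² = 0.029998 + 0.034225 + 0.078120 + 0.046872 + 0.021228 = 0.210443
O = 0.186797 / √(0.235658 × 0.210443) = 0.186797 / 0.2226939 = 0.8388
O = 0.8388 > 0.4 → Yes.

Yes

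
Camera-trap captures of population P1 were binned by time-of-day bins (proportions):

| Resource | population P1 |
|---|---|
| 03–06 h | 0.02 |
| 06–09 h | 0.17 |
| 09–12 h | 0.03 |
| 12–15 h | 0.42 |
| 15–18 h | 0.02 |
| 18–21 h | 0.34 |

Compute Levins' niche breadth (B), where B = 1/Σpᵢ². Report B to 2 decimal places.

Σpᵢ² = 0.02² + 0.17² + 0.03² + 0.42² + 0.02² + 0.34² = 0.0004 + 0.0289 + 0.0009 + 0.1764 + 0.0004 + 0.1156 = 0.3226
B = 1 / 0.3226 = 3.0998

3.10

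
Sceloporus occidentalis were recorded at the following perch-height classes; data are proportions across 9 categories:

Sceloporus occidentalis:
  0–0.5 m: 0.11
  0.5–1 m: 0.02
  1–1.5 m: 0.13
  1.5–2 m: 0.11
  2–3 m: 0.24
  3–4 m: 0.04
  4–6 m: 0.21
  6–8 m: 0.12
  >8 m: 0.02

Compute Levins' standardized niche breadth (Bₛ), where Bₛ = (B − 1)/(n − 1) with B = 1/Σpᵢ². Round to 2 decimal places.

0.66

Σpᵢ² = 0.11² + 0.02² + 0.13² + 0.11² + 0.24² + 0.04² + 0.21² + 0.12² + 0.02² = 0.0121 + 0.0004 + 0.0169 + 0.0121 + 0.0576 + 0.0016 + 0.0441 + 0.0144 + 0.0004 = 0.1596
B = 1 / 0.1596 = 6.2657
Bₛ = (B − 1)/(n − 1) = (6.2657 − 1)/(9 − 1) = 5.2657/8 = 0.6582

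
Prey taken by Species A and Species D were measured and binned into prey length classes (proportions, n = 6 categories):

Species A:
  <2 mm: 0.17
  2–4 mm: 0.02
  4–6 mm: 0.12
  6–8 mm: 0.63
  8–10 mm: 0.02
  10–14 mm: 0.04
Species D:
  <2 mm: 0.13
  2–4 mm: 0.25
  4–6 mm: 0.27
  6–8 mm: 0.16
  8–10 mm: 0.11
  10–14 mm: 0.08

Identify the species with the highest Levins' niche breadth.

Σp_Aᵢ² = 0.17² + 0.02² + 0.12² + 0.63² + 0.02² + 0.04² = 0.0289 + 0.0004 + 0.0144 + 0.3969 + 0.0004 + 0.0016 = 0.4426
B_A = 1 / 0.4426 = 2.2594
Σp_Dᵢ² = 0.13² + 0.25² + 0.27² + 0.16² + 0.11² + 0.08² = 0.0169 + 0.0625 + 0.0729 + 0.0256 + 0.0121 + 0.0064 = 0.1964
B_D = 1 / 0.1964 = 5.0916
Highest B → broadest niche (most generalist): Species D (B = 5.09).

Species D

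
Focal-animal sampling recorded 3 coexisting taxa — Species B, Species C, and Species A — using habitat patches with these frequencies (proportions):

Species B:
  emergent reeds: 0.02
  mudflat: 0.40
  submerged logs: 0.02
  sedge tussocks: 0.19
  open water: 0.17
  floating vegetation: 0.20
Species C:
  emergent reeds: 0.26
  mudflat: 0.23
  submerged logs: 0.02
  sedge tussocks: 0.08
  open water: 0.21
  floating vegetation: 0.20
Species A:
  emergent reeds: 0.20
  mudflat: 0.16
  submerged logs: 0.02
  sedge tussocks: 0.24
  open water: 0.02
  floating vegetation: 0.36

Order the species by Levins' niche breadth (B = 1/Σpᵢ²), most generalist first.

Σp_Bᵢ² = 0.02² + 0.40² + 0.02² + 0.19² + 0.17² + 0.20² = 0.0004 + 0.1600 + 0.0004 + 0.0361 + 0.0289 + 0.0400 = 0.2658
B_B = 1 / 0.2658 = 3.7622
Σp_Cᵢ² = 0.26² + 0.23² + 0.02² + 0.08² + 0.21² + 0.20² = 0.0676 + 0.0529 + 0.0004 + 0.0064 + 0.0441 + 0.0400 = 0.2114
B_C = 1 / 0.2114 = 4.7304
Σp_Aᵢ² = 0.20² + 0.16² + 0.02² + 0.24² + 0.02² + 0.36² = 0.0400 + 0.0256 + 0.0004 + 0.0576 + 0.0004 + 0.1296 = 0.2536
B_A = 1 / 0.2536 = 3.9432
Ranking by B (broadest → narrowest): Species C (4.73) > Species A (3.94) > Species B (3.76)

Species C > Species A > Species B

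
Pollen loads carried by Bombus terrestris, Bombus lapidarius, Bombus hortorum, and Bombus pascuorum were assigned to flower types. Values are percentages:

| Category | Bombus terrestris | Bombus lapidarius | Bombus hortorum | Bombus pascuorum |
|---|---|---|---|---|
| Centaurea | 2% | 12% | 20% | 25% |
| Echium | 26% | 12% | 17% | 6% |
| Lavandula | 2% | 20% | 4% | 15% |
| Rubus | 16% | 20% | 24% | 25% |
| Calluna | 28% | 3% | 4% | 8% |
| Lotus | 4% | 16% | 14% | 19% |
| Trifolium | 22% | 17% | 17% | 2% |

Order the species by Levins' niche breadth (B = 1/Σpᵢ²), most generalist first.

Convert percentages to proportions (divide by 100).
Σp_terrᵢ² = 0.02² + 0.26² + 0.02² + 0.16² + 0.28² + 0.04² + 0.22² = 0.0004 + 0.0676 + 0.0004 + 0.0256 + 0.0784 + 0.0016 + 0.0484 = 0.2224
B_terr = 1 / 0.2224 = 4.4964
Σp_lapiᵢ² = 0.12² + 0.12² + 0.20² + 0.20² + 0.03² + 0.16² + 0.17² = 0.0144 + 0.0144 + 0.0400 + 0.0400 + 0.0009 + 0.0256 + 0.0289 = 0.1642
B_lapi = 1 / 0.1642 = 6.0901
Σp_hortᵢ² = 0.20² + 0.17² + 0.04² + 0.24² + 0.04² + 0.14² + 0.17² = 0.0400 + 0.0289 + 0.0016 + 0.0576 + 0.0016 + 0.0196 + 0.0289 = 0.1782
B_hort = 1 / 0.1782 = 5.6117
Σp_pascᵢ² = 0.25² + 0.06² + 0.15² + 0.25² + 0.08² + 0.19² + 0.02² = 0.0625 + 0.0036 + 0.0225 + 0.0625 + 0.0064 + 0.0361 + 0.0004 = 0.1940
B_pasc = 1 / 0.1940 = 5.1546
Ranking by B (broadest → narrowest): Bombus lapidarius (6.09) > Bombus hortorum (5.61) > Bombus pascuorum (5.15) > Bombus terrestris (4.50)

Bombus lapidarius > Bombus hortorum > Bombus pascuorum > Bombus terrestris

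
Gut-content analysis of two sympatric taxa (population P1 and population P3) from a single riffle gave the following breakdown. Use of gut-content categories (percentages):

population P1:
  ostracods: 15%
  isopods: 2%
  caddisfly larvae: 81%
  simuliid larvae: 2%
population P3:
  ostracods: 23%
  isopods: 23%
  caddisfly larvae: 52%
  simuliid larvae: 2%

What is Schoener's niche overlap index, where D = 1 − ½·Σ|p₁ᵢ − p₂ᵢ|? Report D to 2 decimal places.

0.71

Convert percentages to proportions (divide by 100).
Σ|p₁ᵢ − p₂ᵢ| = 0.08 + 0.21 + 0.29 + 0.00 = 0.58
D = 1 − ½ × 0.58 = 1 − 0.290 = 0.7100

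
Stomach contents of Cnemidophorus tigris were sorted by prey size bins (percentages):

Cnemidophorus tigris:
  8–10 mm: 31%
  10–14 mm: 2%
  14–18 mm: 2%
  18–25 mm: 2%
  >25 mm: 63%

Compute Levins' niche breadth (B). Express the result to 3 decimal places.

Convert percentages to proportions (divide by 100).
Σpᵢ² = 0.31² + 0.02² + 0.02² + 0.02² + 0.63² = 0.0961 + 0.0004 + 0.0004 + 0.0004 + 0.3969 = 0.4942
B = 1 / 0.4942 = 2.02347

2.023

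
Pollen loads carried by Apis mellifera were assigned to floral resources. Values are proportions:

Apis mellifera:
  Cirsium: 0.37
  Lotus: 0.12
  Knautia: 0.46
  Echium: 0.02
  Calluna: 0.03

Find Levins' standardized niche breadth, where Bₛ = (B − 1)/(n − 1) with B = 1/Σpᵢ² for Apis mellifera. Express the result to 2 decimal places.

0.44

Σpᵢ² = 0.37² + 0.12² + 0.46² + 0.02² + 0.03² = 0.1369 + 0.0144 + 0.2116 + 0.0004 + 0.0009 = 0.3642
B = 1 / 0.3642 = 2.7457
Bₛ = (B − 1)/(n − 1) = (2.7457 − 1)/(5 − 1) = 1.7457/4 = 0.4364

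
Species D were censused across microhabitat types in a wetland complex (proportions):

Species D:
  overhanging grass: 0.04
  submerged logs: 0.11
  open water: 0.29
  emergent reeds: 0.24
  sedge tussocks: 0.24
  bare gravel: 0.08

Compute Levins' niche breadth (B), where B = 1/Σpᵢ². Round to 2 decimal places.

4.56

Σpᵢ² = 0.04² + 0.11² + 0.29² + 0.24² + 0.24² + 0.08² = 0.0016 + 0.0121 + 0.0841 + 0.0576 + 0.0576 + 0.0064 = 0.2194
B = 1 / 0.2194 = 4.5579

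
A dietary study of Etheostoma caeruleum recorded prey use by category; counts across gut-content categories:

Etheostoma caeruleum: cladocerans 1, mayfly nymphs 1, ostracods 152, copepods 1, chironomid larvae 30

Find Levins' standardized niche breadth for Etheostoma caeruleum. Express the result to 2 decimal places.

Proportions for Etheostoma caeruleum (n=185): 1/185=0.0054, 1/185=0.0054, 152/185=0.8216, 1/185=0.0054, 30/185=0.1622
Σpᵢ² = 0.0054² + 0.0054² + 0.8216² + 0.0054² + 0.1622² = 0.000029 + 0.000029 + 0.675027 + 0.000029 + 0.026309 = 0.701423
B = 1 / 0.701423 = 1.4257
Bₛ = (B − 1)/(n − 1) = (1.4257 − 1)/(5 − 1) = 0.4257/4 = 0.1064

0.11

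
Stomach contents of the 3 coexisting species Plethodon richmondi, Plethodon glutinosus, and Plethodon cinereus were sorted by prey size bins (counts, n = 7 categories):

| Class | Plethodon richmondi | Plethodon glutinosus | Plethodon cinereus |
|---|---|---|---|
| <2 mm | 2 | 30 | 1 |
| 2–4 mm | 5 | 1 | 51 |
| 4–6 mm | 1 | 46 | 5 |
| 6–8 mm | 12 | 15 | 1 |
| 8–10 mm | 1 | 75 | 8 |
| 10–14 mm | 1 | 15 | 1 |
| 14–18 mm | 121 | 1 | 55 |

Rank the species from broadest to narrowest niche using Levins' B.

Plethodon glutinosus > Plethodon cinereus > Plethodon richmondi

Proportions for Plethodon richmondi (n=143): 2/143=0.0140, 5/143=0.0350, 1/143=0.0070, 12/143=0.0839, 1/143=0.0070, 1/143=0.0070, 121/143=0.8462
Proportions for Plethodon glutinosus (n=183): 30/183=0.1639, 1/183=0.0055, 46/183=0.2514, 15/183=0.0820, 75/183=0.4098, 15/183=0.0820, 1/183=0.0055
Proportions for Plethodon cinereus (n=122): 1/122=0.0082, 51/122=0.4180, 5/122=0.0410, 1/122=0.0082, 8/122=0.0656, 1/122=0.0082, 55/122=0.4508
Σp_richᵢ² = 0.0140² + 0.0350² + 0.0070² + 0.0839² + 0.0070² + 0.0070² + 0.8462² = 0.000196 + 0.001225 + 0.000049 + 0.007039 + 0.000049 + 0.000049 + 0.716054 = 0.724661
B_rich = 1 / 0.724661 = 1.3800
Σp_glutᵢ² = 0.1639² + 0.0055² + 0.2514² + 0.0820² + 0.4098² + 0.0820² + 0.0055² = 0.026863 + 0.000030 + 0.063202 + 0.006724 + 0.167936 + 0.006724 + 0.000030 = 0.271509
B_glut = 1 / 0.271509 = 3.6831
Σp_cineᵢ² = 0.0082² + 0.4180² + 0.0410² + 0.0082² + 0.0656² + 0.0082² + 0.4508² = 0.000067 + 0.174724 + 0.001681 + 0.000067 + 0.004303 + 0.000067 + 0.203221 = 0.384130
B_cine = 1 / 0.384130 = 2.6033
Ranking by B (broadest → narrowest): Plethodon glutinosus (3.68) > Plethodon cinereus (2.60) > Plethodon richmondi (1.38)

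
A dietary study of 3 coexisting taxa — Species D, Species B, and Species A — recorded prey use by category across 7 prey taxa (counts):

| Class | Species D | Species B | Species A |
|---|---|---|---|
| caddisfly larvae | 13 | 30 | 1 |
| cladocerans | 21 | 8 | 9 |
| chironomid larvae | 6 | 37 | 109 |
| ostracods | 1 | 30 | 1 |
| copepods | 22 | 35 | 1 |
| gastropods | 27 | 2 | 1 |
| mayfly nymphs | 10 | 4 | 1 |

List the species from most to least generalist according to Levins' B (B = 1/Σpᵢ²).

Proportions for Species D (n=100): 13/100=0.1300, 21/100=0.2100, 6/100=0.0600, 1/100=0.0100, 22/100=0.2200, 27/100=0.2700, 10/100=0.1000
Proportions for Species B (n=146): 30/146=0.2055, 8/146=0.0548, 37/146=0.2534, 30/146=0.2055, 35/146=0.2397, 2/146=0.0137, 4/146=0.0274
Proportions for Species A (n=123): 1/123=0.0081, 9/123=0.0732, 109/123=0.8862, 1/123=0.0081, 1/123=0.0081, 1/123=0.0081, 1/123=0.0081
Σp_Dᵢ² = 0.1300² + 0.2100² + 0.0600² + 0.0100² + 0.2200² + 0.2700² + 0.1000² = 0.016900 + 0.044100 + 0.003600 + 0.000100 + 0.048400 + 0.072900 + 0.010000 = 0.196000
B_D = 1 / 0.196000 = 5.1020
Σp_Bᵢ² = 0.2055² + 0.0548² + 0.2534² + 0.2055² + 0.2397² + 0.0137² + 0.0274² = 0.042230 + 0.003003 + 0.064212 + 0.042230 + 0.057456 + 0.000188 + 0.000751 = 0.210070
B_B = 1 / 0.210070 = 4.7603
Σp_Aᵢ² = 0.0081² + 0.0732² + 0.8862² + 0.0081² + 0.0081² + 0.0081² + 0.0081² = 0.000066 + 0.005358 + 0.785350 + 0.000066 + 0.000066 + 0.000066 + 0.000066 = 0.791038
B_A = 1 / 0.791038 = 1.2642
Ranking by B (broadest → narrowest): Species D (5.10) > Species B (4.76) > Species A (1.26)

Species D > Species B > Species A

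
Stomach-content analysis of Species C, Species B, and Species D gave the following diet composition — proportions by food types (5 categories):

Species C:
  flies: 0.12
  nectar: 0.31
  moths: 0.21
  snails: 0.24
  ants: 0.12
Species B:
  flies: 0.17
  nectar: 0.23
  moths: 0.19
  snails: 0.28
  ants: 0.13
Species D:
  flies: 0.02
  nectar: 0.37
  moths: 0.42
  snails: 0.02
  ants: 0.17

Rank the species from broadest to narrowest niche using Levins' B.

Species B > Species C > Species D

Σp_Cᵢ² = 0.12² + 0.31² + 0.21² + 0.24² + 0.12² = 0.0144 + 0.0961 + 0.0441 + 0.0576 + 0.0144 = 0.2266
B_C = 1 / 0.2266 = 4.4131
Σp_Bᵢ² = 0.17² + 0.23² + 0.19² + 0.28² + 0.13² = 0.0289 + 0.0529 + 0.0361 + 0.0784 + 0.0169 = 0.2132
B_B = 1 / 0.2132 = 4.6904
Σp_Dᵢ² = 0.02² + 0.37² + 0.42² + 0.02² + 0.17² = 0.0004 + 0.1369 + 0.1764 + 0.0004 + 0.0289 = 0.3430
B_D = 1 / 0.3430 = 2.9155
Ranking by B (broadest → narrowest): Species B (4.69) > Species C (4.41) > Species D (2.92)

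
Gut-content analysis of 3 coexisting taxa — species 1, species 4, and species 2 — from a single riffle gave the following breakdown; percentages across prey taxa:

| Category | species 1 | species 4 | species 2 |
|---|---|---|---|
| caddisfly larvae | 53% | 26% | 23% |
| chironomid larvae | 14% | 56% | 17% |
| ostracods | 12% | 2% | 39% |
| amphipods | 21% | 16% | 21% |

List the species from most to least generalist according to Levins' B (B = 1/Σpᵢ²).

Convert percentages to proportions (divide by 100).
Σp_1ᵢ² = 0.53² + 0.14² + 0.12² + 0.21² = 0.2809 + 0.0196 + 0.0144 + 0.0441 = 0.3590
B_1 = 1 / 0.3590 = 2.7855
Σp_4ᵢ² = 0.26² + 0.56² + 0.02² + 0.16² = 0.0676 + 0.3136 + 0.0004 + 0.0256 = 0.4072
B_4 = 1 / 0.4072 = 2.4558
Σp_2ᵢ² = 0.23² + 0.17² + 0.39² + 0.21² = 0.0529 + 0.0289 + 0.1521 + 0.0441 = 0.2780
B_2 = 1 / 0.2780 = 3.5971
Ranking by B (broadest → narrowest): species 2 (3.60) > species 1 (2.79) > species 4 (2.46)

species 2 > species 1 > species 4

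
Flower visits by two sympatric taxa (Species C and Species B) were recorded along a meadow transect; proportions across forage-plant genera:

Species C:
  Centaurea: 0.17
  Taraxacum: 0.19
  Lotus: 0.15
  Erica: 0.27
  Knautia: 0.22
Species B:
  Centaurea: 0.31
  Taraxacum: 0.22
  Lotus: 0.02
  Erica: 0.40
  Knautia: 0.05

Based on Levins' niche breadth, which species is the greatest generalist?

Species C

Σp_Cᵢ² = 0.17² + 0.19² + 0.15² + 0.27² + 0.22² = 0.0289 + 0.0361 + 0.0225 + 0.0729 + 0.0484 = 0.2088
B_C = 1 / 0.2088 = 4.7893
Σp_Bᵢ² = 0.31² + 0.22² + 0.02² + 0.40² + 0.05² = 0.0961 + 0.0484 + 0.0004 + 0.1600 + 0.0025 = 0.3074
B_B = 1 / 0.3074 = 3.2531
Highest B → broadest niche (most generalist): Species C (B = 4.79).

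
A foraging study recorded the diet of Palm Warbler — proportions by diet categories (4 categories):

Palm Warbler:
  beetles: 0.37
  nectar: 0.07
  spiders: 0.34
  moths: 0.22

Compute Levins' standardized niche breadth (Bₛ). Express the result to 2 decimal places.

0.76

Σpᵢ² = 0.37² + 0.07² + 0.34² + 0.22² = 0.1369 + 0.0049 + 0.1156 + 0.0484 = 0.3058
B = 1 / 0.3058 = 3.2701
Bₛ = (B − 1)/(n − 1) = (3.2701 − 1)/(4 − 1) = 2.2701/3 = 0.7567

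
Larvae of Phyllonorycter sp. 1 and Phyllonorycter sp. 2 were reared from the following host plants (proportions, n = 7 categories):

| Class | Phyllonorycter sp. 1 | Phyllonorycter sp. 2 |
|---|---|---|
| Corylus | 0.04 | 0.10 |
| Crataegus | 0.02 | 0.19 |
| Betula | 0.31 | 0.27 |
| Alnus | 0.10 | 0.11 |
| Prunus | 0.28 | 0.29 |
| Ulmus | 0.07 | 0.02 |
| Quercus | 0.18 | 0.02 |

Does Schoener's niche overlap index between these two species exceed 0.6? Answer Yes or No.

Yes

Σ|p₁ᵢ − p₂ᵢ| = 0.06 + 0.17 + 0.04 + 0.01 + 0.01 + 0.05 + 0.16 = 0.50
D = 1 − ½ × 0.50 = 1 − 0.250 = 0.7500
D = 0.7500 > 0.6 → Yes.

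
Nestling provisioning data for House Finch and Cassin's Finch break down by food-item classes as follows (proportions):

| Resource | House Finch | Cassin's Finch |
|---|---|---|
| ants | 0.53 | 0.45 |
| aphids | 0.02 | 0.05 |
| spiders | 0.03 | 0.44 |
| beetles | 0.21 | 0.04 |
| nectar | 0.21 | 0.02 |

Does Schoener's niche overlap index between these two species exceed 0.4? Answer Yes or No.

Yes

Σ|p₁ᵢ − p₂ᵢ| = 0.08 + 0.03 + 0.41 + 0.17 + 0.19 = 0.88
D = 1 − ½ × 0.88 = 1 − 0.440 = 0.5600
D = 0.5600 > 0.4 → Yes.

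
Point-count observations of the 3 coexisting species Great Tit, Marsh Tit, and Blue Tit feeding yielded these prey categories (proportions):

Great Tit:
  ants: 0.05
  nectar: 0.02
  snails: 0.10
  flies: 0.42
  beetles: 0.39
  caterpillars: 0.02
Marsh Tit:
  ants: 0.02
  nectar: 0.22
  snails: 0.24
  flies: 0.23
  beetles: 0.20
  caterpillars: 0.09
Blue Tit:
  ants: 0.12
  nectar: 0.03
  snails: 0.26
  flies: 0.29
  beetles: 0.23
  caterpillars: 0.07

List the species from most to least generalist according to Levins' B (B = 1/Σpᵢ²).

Marsh Tit > Blue Tit > Great Tit

Σp_Greaᵢ² = 0.05² + 0.02² + 0.10² + 0.42² + 0.39² + 0.02² = 0.0025 + 0.0004 + 0.0100 + 0.1764 + 0.1521 + 0.0004 = 0.3418
B_Grea = 1 / 0.3418 = 2.9257
Σp_Marsᵢ² = 0.02² + 0.22² + 0.24² + 0.23² + 0.20² + 0.09² = 0.0004 + 0.0484 + 0.0576 + 0.0529 + 0.0400 + 0.0081 = 0.2074
B_Mars = 1 / 0.2074 = 4.8216
Σp_Blueᵢ² = 0.12² + 0.03² + 0.26² + 0.29² + 0.23² + 0.07² = 0.0144 + 0.0009 + 0.0676 + 0.0841 + 0.0529 + 0.0049 = 0.2248
B_Blue = 1 / 0.2248 = 4.4484
Ranking by B (broadest → narrowest): Marsh Tit (4.82) > Blue Tit (4.45) > Great Tit (2.93)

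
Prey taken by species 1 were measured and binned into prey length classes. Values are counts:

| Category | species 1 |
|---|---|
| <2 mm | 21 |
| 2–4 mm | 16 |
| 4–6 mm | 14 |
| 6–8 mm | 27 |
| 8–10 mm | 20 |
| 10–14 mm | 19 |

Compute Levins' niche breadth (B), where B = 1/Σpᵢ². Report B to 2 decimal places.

5.74

Proportions for species 1 (n=117): 21/117=0.1795, 16/117=0.1368, 14/117=0.1197, 27/117=0.2308, 20/117=0.1709, 19/117=0.1624
Σpᵢ² = 0.1795² + 0.1368² + 0.1197² + 0.2308² + 0.1709² + 0.1624² = 0.032220 + 0.018714 + 0.014328 + 0.053269 + 0.029207 + 0.026374 = 0.174112
B = 1 / 0.174112 = 5.7434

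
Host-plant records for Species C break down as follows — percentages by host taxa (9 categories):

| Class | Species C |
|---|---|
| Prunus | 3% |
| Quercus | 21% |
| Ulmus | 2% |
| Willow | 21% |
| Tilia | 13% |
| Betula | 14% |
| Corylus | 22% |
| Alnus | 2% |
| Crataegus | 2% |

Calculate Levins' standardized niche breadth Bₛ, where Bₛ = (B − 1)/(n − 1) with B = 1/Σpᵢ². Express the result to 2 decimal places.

Convert percentages to proportions (divide by 100).
Σpᵢ² = 0.03² + 0.21² + 0.02² + 0.21² + 0.13² + 0.14² + 0.22² + 0.02² + 0.02² = 0.0009 + 0.0441 + 0.0004 + 0.0441 + 0.0169 + 0.0196 + 0.0484 + 0.0004 + 0.0004 = 0.1752
B = 1 / 0.1752 = 5.7078
Bₛ = (B − 1)/(n − 1) = (5.7078 − 1)/(9 − 1) = 4.7078/8 = 0.5885

0.59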